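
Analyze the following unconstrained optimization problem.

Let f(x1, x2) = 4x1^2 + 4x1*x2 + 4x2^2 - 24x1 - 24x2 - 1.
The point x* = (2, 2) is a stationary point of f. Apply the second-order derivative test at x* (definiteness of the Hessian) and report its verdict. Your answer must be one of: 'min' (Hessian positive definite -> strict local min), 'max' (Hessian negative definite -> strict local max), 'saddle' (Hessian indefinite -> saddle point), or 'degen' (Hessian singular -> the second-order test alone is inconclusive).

Compute the Hessian H = grad^2 f:
  H = [[8, 4], [4, 8]]
Verify stationarity: grad f(x*) = H x* + g = (0, 0).
Eigenvalues of H: 4, 12.
Both eigenvalues > 0, so H is positive definite -> x* is a strict local min.

min


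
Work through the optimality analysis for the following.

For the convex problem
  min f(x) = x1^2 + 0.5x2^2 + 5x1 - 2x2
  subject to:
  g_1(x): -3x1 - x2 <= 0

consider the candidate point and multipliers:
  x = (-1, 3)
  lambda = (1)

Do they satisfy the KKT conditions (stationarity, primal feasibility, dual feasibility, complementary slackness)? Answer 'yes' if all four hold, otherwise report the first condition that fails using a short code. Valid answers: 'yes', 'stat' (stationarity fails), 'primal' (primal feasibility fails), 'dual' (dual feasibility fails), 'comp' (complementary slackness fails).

Gradient of f: grad f(x) = Q x + c = (3, 1)
Constraint values g_i(x) = a_i^T x - b_i:
  g_1((-1, 3)) = 0
Stationarity residual: grad f(x) + sum_i lambda_i a_i = (0, 0)
  -> stationarity OK
Primal feasibility (all g_i <= 0): OK
Dual feasibility (all lambda_i >= 0): OK
Complementary slackness (lambda_i * g_i(x) = 0 for all i): OK

Verdict: yes, KKT holds.

yes


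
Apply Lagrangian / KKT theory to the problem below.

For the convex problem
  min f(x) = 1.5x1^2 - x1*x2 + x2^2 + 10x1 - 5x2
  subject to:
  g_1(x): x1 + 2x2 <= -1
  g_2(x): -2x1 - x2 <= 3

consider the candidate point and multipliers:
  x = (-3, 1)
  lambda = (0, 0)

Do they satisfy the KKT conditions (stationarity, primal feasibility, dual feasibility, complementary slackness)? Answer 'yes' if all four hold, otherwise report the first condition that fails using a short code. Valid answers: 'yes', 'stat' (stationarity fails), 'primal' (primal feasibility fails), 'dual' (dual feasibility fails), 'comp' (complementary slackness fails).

Gradient of f: grad f(x) = Q x + c = (0, 0)
Constraint values g_i(x) = a_i^T x - b_i:
  g_1((-3, 1)) = 0
  g_2((-3, 1)) = 2
Stationarity residual: grad f(x) + sum_i lambda_i a_i = (0, 0)
  -> stationarity OK
Primal feasibility (all g_i <= 0): FAILS
Dual feasibility (all lambda_i >= 0): OK
Complementary slackness (lambda_i * g_i(x) = 0 for all i): OK

Verdict: the first failing condition is primal_feasibility -> primal.

primal


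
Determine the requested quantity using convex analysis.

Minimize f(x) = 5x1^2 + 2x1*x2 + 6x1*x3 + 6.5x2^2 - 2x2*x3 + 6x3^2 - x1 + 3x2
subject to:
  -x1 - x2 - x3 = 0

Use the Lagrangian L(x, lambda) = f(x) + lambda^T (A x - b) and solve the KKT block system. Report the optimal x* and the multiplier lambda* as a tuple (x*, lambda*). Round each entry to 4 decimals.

Form the Lagrangian:
  L(x, lambda) = (1/2) x^T Q x + c^T x + lambda^T (A x - b)
Stationarity (grad_x L = 0): Q x + c + A^T lambda = 0.
Primal feasibility: A x = b.

This gives the KKT block system:
  [ Q   A^T ] [ x     ]   [-c ]
  [ A    0  ] [ lambda ] = [ b ]

Solving the linear system:
  x*      = (0.3105, -0.2105, -0.1)
  lambda* = (1.0842)
  f(x*)   = -0.4711

x* = (0.3105, -0.2105, -0.1), lambda* = (1.0842)


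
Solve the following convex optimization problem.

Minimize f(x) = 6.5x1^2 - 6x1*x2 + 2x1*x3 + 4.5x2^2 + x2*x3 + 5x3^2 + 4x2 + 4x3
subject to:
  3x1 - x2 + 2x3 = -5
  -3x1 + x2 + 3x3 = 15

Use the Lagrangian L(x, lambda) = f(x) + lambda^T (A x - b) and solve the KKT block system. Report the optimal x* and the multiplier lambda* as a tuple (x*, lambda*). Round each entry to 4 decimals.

Form the Lagrangian:
  L(x, lambda) = (1/2) x^T Q x + c^T x + lambda^T (A x - b)
Stationarity (grad_x L = 0): Q x + c + A^T lambda = 0.
Primal feasibility: A x = b.

This gives the KKT block system:
  [ Q   A^T ] [ x     ]   [-c ]
  [ A    0  ] [ lambda ] = [ b ]

Solving the linear system:
  x*      = (-3.6379, -1.9138, 2)
  lambda* = (3.4, -7.2034)
  f(x*)   = 62.6983

x* = (-3.6379, -1.9138, 2), lambda* = (3.4, -7.2034)


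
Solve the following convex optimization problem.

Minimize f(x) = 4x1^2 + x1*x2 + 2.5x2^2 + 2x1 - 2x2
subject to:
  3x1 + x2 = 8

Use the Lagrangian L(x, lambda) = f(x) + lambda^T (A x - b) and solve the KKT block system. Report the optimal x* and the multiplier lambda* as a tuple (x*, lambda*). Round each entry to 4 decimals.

Form the Lagrangian:
  L(x, lambda) = (1/2) x^T Q x + c^T x + lambda^T (A x - b)
Stationarity (grad_x L = 0): Q x + c + A^T lambda = 0.
Primal feasibility: A x = b.

This gives the KKT block system:
  [ Q   A^T ] [ x     ]   [-c ]
  [ A    0  ] [ lambda ] = [ b ]

Solving the linear system:
  x*      = (2.2128, 1.3617)
  lambda* = (-7.0213)
  f(x*)   = 28.9362

x* = (2.2128, 1.3617), lambda* = (-7.0213)


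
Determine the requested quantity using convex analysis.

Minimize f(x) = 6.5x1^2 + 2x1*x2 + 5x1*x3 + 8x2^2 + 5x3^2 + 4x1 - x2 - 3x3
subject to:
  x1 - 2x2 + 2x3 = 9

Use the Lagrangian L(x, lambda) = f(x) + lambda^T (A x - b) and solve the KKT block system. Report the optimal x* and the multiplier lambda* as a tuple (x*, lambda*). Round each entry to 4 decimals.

Form the Lagrangian:
  L(x, lambda) = (1/2) x^T Q x + c^T x + lambda^T (A x - b)
Stationarity (grad_x L = 0): Q x + c + A^T lambda = 0.
Primal feasibility: A x = b.

This gives the KKT block system:
  [ Q   A^T ] [ x     ]   [-c ]
  [ A    0  ] [ lambda ] = [ b ]

Solving the linear system:
  x*      = (-0.2268, -1.5595, 3.0539)
  lambda* = (-13.2026)
  f(x*)   = 55.1571

x* = (-0.2268, -1.5595, 3.0539), lambda* = (-13.2026)


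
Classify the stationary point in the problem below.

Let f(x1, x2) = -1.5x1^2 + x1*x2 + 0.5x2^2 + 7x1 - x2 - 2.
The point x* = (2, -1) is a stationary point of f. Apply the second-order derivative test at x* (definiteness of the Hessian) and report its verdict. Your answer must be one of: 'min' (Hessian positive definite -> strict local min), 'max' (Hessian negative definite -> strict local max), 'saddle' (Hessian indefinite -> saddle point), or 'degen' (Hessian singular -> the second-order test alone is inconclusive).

Compute the Hessian H = grad^2 f:
  H = [[-3, 1], [1, 1]]
Verify stationarity: grad f(x*) = H x* + g = (0, 0).
Eigenvalues of H: -3.2361, 1.2361.
Eigenvalues have mixed signs, so H is indefinite -> x* is a saddle point.

saddle


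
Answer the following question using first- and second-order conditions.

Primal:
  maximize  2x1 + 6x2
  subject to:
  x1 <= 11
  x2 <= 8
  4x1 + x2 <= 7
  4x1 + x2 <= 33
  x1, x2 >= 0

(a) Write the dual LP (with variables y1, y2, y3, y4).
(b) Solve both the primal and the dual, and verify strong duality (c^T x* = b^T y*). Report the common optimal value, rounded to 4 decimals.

The standard primal-dual pair for 'max c^T x s.t. A x <= b, x >= 0' is:
  Dual:  min b^T y  s.t.  A^T y >= c,  y >= 0.

So the dual LP is:
  minimize  11y1 + 8y2 + 7y3 + 33y4
  subject to:
    y1 + 4y3 + 4y4 >= 2
    y2 + y3 + y4 >= 6
    y1, y2, y3, y4 >= 0

Solving the primal: x* = (0, 7).
  primal value c^T x* = 42.
Solving the dual: y* = (0, 0, 6, 0).
  dual value b^T y* = 42.
Strong duality: c^T x* = b^T y*. Confirmed.

42


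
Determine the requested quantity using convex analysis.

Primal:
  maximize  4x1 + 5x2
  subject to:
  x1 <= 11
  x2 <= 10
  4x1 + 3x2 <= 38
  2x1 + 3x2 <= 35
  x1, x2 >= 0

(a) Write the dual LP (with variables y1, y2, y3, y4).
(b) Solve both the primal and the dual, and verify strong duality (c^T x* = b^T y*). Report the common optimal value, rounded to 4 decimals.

The standard primal-dual pair for 'max c^T x s.t. A x <= b, x >= 0' is:
  Dual:  min b^T y  s.t.  A^T y >= c,  y >= 0.

So the dual LP is:
  minimize  11y1 + 10y2 + 38y3 + 35y4
  subject to:
    y1 + 4y3 + 2y4 >= 4
    y2 + 3y3 + 3y4 >= 5
    y1, y2, y3, y4 >= 0

Solving the primal: x* = (2, 10).
  primal value c^T x* = 58.
Solving the dual: y* = (0, 2, 1, 0).
  dual value b^T y* = 58.
Strong duality: c^T x* = b^T y*. Confirmed.

58


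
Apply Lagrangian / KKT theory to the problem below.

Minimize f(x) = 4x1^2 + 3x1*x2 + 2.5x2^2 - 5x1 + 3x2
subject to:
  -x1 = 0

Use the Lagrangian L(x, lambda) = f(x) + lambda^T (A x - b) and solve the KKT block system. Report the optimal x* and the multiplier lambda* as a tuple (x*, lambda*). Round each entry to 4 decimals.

Form the Lagrangian:
  L(x, lambda) = (1/2) x^T Q x + c^T x + lambda^T (A x - b)
Stationarity (grad_x L = 0): Q x + c + A^T lambda = 0.
Primal feasibility: A x = b.

This gives the KKT block system:
  [ Q   A^T ] [ x     ]   [-c ]
  [ A    0  ] [ lambda ] = [ b ]

Solving the linear system:
  x*      = (0, -0.6)
  lambda* = (-6.8)
  f(x*)   = -0.9

x* = (0, -0.6), lambda* = (-6.8)


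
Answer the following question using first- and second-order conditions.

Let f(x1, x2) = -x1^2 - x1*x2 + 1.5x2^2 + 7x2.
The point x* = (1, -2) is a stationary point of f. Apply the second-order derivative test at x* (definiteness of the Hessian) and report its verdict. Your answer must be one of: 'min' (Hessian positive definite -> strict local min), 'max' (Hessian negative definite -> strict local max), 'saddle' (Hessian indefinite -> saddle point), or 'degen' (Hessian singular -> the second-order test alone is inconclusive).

Compute the Hessian H = grad^2 f:
  H = [[-2, -1], [-1, 3]]
Verify stationarity: grad f(x*) = H x* + g = (0, 0).
Eigenvalues of H: -2.1926, 3.1926.
Eigenvalues have mixed signs, so H is indefinite -> x* is a saddle point.

saddle


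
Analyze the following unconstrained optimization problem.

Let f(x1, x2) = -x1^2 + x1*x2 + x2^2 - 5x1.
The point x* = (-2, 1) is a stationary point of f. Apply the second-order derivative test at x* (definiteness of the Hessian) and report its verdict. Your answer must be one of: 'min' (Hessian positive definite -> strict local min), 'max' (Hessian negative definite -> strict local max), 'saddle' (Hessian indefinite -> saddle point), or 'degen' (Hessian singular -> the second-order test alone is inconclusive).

Compute the Hessian H = grad^2 f:
  H = [[-2, 1], [1, 2]]
Verify stationarity: grad f(x*) = H x* + g = (0, 0).
Eigenvalues of H: -2.2361, 2.2361.
Eigenvalues have mixed signs, so H is indefinite -> x* is a saddle point.

saddle


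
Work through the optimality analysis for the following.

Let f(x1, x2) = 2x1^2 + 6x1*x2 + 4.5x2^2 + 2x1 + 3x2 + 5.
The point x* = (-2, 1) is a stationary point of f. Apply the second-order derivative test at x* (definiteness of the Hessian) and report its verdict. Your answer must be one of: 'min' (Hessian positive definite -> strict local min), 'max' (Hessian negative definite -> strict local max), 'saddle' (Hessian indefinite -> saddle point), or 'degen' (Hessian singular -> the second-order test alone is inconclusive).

Compute the Hessian H = grad^2 f:
  H = [[4, 6], [6, 9]]
Verify stationarity: grad f(x*) = H x* + g = (0, 0).
Eigenvalues of H: 0, 13.
H has a zero eigenvalue (singular; positive semidefinite but not definite), so H is neither positive definite, negative definite, nor indefinite. The second-order test alone is inconclusive -> degen.
(Indeed, f is constant along the null direction of H through x*, so x* is not a strict local extremum.)

degen


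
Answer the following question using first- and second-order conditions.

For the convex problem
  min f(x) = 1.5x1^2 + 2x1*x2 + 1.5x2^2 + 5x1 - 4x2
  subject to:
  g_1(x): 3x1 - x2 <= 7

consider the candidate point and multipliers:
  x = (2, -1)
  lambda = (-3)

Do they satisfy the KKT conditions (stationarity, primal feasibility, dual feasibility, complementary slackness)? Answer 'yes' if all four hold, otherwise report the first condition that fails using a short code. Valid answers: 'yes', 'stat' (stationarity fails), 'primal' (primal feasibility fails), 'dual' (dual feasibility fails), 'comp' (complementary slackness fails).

Gradient of f: grad f(x) = Q x + c = (9, -3)
Constraint values g_i(x) = a_i^T x - b_i:
  g_1((2, -1)) = 0
Stationarity residual: grad f(x) + sum_i lambda_i a_i = (0, 0)
  -> stationarity OK
Primal feasibility (all g_i <= 0): OK
Dual feasibility (all lambda_i >= 0): FAILS
Complementary slackness (lambda_i * g_i(x) = 0 for all i): OK

Verdict: the first failing condition is dual_feasibility -> dual.

dual


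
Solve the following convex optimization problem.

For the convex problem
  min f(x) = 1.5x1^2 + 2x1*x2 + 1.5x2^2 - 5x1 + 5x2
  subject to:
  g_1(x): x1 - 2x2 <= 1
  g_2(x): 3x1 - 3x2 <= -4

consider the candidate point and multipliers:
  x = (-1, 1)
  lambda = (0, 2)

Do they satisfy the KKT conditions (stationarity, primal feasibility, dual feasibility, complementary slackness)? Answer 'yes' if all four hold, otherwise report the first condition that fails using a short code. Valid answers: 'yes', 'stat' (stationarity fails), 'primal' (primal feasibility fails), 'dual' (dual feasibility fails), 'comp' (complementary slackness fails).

Gradient of f: grad f(x) = Q x + c = (-6, 6)
Constraint values g_i(x) = a_i^T x - b_i:
  g_1((-1, 1)) = -4
  g_2((-1, 1)) = -2
Stationarity residual: grad f(x) + sum_i lambda_i a_i = (0, 0)
  -> stationarity OK
Primal feasibility (all g_i <= 0): OK
Dual feasibility (all lambda_i >= 0): OK
Complementary slackness (lambda_i * g_i(x) = 0 for all i): FAILS

Verdict: the first failing condition is complementary_slackness -> comp.

comp


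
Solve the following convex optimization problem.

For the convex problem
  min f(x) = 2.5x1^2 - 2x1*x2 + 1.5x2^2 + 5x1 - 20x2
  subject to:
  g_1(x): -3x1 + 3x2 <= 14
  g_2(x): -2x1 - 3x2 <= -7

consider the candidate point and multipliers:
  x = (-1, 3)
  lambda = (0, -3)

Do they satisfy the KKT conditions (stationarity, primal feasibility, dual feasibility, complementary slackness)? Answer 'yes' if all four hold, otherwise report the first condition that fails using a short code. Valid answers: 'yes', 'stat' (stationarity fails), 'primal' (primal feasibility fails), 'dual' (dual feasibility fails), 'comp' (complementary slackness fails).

Gradient of f: grad f(x) = Q x + c = (-6, -9)
Constraint values g_i(x) = a_i^T x - b_i:
  g_1((-1, 3)) = -2
  g_2((-1, 3)) = 0
Stationarity residual: grad f(x) + sum_i lambda_i a_i = (0, 0)
  -> stationarity OK
Primal feasibility (all g_i <= 0): OK
Dual feasibility (all lambda_i >= 0): FAILS
Complementary slackness (lambda_i * g_i(x) = 0 for all i): OK

Verdict: the first failing condition is dual_feasibility -> dual.

dual


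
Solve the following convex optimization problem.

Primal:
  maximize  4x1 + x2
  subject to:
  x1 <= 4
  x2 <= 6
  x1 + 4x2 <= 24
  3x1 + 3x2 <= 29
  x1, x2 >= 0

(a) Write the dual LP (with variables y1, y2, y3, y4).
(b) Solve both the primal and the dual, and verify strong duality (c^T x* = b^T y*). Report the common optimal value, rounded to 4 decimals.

The standard primal-dual pair for 'max c^T x s.t. A x <= b, x >= 0' is:
  Dual:  min b^T y  s.t.  A^T y >= c,  y >= 0.

So the dual LP is:
  minimize  4y1 + 6y2 + 24y3 + 29y4
  subject to:
    y1 + y3 + 3y4 >= 4
    y2 + 4y3 + 3y4 >= 1
    y1, y2, y3, y4 >= 0

Solving the primal: x* = (4, 5).
  primal value c^T x* = 21.
Solving the dual: y* = (3.75, 0, 0.25, 0).
  dual value b^T y* = 21.
Strong duality: c^T x* = b^T y*. Confirmed.

21


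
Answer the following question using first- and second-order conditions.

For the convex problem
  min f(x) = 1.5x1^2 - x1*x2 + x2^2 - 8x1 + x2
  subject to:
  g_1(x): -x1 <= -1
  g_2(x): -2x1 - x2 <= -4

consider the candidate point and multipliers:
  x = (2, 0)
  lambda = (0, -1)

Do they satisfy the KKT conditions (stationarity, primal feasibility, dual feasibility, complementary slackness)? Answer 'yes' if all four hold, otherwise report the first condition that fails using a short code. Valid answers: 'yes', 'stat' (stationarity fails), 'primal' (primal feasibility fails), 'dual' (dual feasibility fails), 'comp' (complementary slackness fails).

Gradient of f: grad f(x) = Q x + c = (-2, -1)
Constraint values g_i(x) = a_i^T x - b_i:
  g_1((2, 0)) = -1
  g_2((2, 0)) = 0
Stationarity residual: grad f(x) + sum_i lambda_i a_i = (0, 0)
  -> stationarity OK
Primal feasibility (all g_i <= 0): OK
Dual feasibility (all lambda_i >= 0): FAILS
Complementary slackness (lambda_i * g_i(x) = 0 for all i): OK

Verdict: the first failing condition is dual_feasibility -> dual.

dual


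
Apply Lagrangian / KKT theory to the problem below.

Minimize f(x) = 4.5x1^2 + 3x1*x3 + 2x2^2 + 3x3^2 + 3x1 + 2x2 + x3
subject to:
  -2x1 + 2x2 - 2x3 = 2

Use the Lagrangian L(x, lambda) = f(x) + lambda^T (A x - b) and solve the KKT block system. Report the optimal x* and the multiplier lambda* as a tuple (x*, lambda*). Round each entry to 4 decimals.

Form the Lagrangian:
  L(x, lambda) = (1/2) x^T Q x + c^T x + lambda^T (A x - b)
Stationarity (grad_x L = 0): Q x + c + A^T lambda = 0.
Primal feasibility: A x = b.

This gives the KKT block system:
  [ Q   A^T ] [ x     ]   [-c ]
  [ A    0  ] [ lambda ] = [ b ]

Solving the linear system:
  x*      = (-0.5062, 0.1481, -0.3457)
  lambda* = (-1.2963)
  f(x*)   = 0.5123

x* = (-0.5062, 0.1481, -0.3457), lambda* = (-1.2963)


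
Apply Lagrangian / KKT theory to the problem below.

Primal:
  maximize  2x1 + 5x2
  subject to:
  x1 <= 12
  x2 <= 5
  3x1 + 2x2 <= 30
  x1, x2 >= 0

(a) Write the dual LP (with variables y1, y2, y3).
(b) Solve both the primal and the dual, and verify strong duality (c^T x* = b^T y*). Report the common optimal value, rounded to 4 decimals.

The standard primal-dual pair for 'max c^T x s.t. A x <= b, x >= 0' is:
  Dual:  min b^T y  s.t.  A^T y >= c,  y >= 0.

So the dual LP is:
  minimize  12y1 + 5y2 + 30y3
  subject to:
    y1 + 3y3 >= 2
    y2 + 2y3 >= 5
    y1, y2, y3 >= 0

Solving the primal: x* = (6.6667, 5).
  primal value c^T x* = 38.3333.
Solving the dual: y* = (0, 3.6667, 0.6667).
  dual value b^T y* = 38.3333.
Strong duality: c^T x* = b^T y*. Confirmed.

38.3333


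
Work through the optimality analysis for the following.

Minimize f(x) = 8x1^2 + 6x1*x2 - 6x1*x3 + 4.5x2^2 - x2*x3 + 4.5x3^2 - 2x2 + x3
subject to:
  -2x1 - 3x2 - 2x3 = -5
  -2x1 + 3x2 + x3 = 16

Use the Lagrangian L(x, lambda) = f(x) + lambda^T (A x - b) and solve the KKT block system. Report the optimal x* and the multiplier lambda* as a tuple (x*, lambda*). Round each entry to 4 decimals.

Form the Lagrangian:
  L(x, lambda) = (1/2) x^T Q x + c^T x + lambda^T (A x - b)
Stationarity (grad_x L = 0): Q x + c + A^T lambda = 0.
Primal feasibility: A x = b.

This gives the KKT block system:
  [ Q   A^T ] [ x     ]   [-c ]
  [ A    0  ] [ lambda ] = [ b ]

Solving the linear system:
  x*      = (-2.5634, 3.8732, -0.7465)
  lambda* = (-0.2864, -6.3615)
  f(x*)   = 45.9296

x* = (-2.5634, 3.8732, -0.7465), lambda* = (-0.2864, -6.3615)


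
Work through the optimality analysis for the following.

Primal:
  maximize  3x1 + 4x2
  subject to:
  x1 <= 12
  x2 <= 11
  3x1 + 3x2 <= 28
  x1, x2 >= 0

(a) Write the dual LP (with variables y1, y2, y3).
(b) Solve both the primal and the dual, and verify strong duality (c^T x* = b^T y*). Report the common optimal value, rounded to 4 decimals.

The standard primal-dual pair for 'max c^T x s.t. A x <= b, x >= 0' is:
  Dual:  min b^T y  s.t.  A^T y >= c,  y >= 0.

So the dual LP is:
  minimize  12y1 + 11y2 + 28y3
  subject to:
    y1 + 3y3 >= 3
    y2 + 3y3 >= 4
    y1, y2, y3 >= 0

Solving the primal: x* = (0, 9.3333).
  primal value c^T x* = 37.3333.
Solving the dual: y* = (0, 0, 1.3333).
  dual value b^T y* = 37.3333.
Strong duality: c^T x* = b^T y*. Confirmed.

37.3333


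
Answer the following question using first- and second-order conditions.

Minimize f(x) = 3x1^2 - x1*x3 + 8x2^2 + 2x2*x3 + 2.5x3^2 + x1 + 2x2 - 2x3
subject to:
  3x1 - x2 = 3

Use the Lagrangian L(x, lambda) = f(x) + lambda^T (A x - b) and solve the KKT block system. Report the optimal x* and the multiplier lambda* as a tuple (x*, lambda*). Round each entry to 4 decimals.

Form the Lagrangian:
  L(x, lambda) = (1/2) x^T Q x + c^T x + lambda^T (A x - b)
Stationarity (grad_x L = 0): Q x + c + A^T lambda = 0.
Primal feasibility: A x = b.

This gives the KKT block system:
  [ Q   A^T ] [ x     ]   [-c ]
  [ A    0  ] [ lambda ] = [ b ]

Solving the linear system:
  x*      = (0.8897, -0.331, 0.7103)
  lambda* = (-1.8759)
  f(x*)   = 2.2172

x* = (0.8897, -0.331, 0.7103), lambda* = (-1.8759)


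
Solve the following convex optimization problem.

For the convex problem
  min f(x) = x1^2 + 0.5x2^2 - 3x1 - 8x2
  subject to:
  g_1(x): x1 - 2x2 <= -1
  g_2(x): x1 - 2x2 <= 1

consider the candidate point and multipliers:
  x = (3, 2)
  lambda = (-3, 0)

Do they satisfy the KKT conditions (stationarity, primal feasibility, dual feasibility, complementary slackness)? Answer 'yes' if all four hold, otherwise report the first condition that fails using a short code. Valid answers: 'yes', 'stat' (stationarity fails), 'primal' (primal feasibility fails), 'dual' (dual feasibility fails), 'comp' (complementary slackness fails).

Gradient of f: grad f(x) = Q x + c = (3, -6)
Constraint values g_i(x) = a_i^T x - b_i:
  g_1((3, 2)) = 0
  g_2((3, 2)) = -2
Stationarity residual: grad f(x) + sum_i lambda_i a_i = (0, 0)
  -> stationarity OK
Primal feasibility (all g_i <= 0): OK
Dual feasibility (all lambda_i >= 0): FAILS
Complementary slackness (lambda_i * g_i(x) = 0 for all i): OK

Verdict: the first failing condition is dual_feasibility -> dual.

dual


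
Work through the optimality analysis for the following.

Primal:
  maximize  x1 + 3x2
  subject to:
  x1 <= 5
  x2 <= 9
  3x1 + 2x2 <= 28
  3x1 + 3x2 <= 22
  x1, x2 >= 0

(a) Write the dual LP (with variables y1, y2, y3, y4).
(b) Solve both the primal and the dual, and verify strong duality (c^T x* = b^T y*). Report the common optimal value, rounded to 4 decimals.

The standard primal-dual pair for 'max c^T x s.t. A x <= b, x >= 0' is:
  Dual:  min b^T y  s.t.  A^T y >= c,  y >= 0.

So the dual LP is:
  minimize  5y1 + 9y2 + 28y3 + 22y4
  subject to:
    y1 + 3y3 + 3y4 >= 1
    y2 + 2y3 + 3y4 >= 3
    y1, y2, y3, y4 >= 0

Solving the primal: x* = (0, 7.3333).
  primal value c^T x* = 22.
Solving the dual: y* = (0, 0, 0, 1).
  dual value b^T y* = 22.
Strong duality: c^T x* = b^T y*. Confirmed.

22


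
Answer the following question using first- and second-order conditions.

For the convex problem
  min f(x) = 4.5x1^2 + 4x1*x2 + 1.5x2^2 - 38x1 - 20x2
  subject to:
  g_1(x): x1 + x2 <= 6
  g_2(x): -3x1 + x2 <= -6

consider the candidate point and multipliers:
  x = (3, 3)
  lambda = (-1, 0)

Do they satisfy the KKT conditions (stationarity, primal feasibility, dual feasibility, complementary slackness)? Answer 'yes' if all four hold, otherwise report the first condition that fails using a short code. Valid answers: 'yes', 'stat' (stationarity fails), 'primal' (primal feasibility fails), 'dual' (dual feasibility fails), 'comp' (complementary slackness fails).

Gradient of f: grad f(x) = Q x + c = (1, 1)
Constraint values g_i(x) = a_i^T x - b_i:
  g_1((3, 3)) = 0
  g_2((3, 3)) = 0
Stationarity residual: grad f(x) + sum_i lambda_i a_i = (0, 0)
  -> stationarity OK
Primal feasibility (all g_i <= 0): OK
Dual feasibility (all lambda_i >= 0): FAILS
Complementary slackness (lambda_i * g_i(x) = 0 for all i): OK

Verdict: the first failing condition is dual_feasibility -> dual.

dual


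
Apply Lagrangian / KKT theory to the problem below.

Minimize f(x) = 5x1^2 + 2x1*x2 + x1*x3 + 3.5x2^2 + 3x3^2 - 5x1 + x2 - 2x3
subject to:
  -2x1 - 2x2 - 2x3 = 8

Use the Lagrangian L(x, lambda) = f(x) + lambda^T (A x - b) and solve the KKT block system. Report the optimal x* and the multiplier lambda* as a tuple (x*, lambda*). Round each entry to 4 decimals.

Form the Lagrangian:
  L(x, lambda) = (1/2) x^T Q x + c^T x + lambda^T (A x - b)
Stationarity (grad_x L = 0): Q x + c + A^T lambda = 0.
Primal feasibility: A x = b.

This gives the KKT block system:
  [ Q   A^T ] [ x     ]   [-c ]
  [ A    0  ] [ lambda ] = [ b ]

Solving the linear system:
  x*      = (-0.2406, -1.9474, -1.812)
  lambda* = (-6.5564)
  f(x*)   = 27.6654

x* = (-0.2406, -1.9474, -1.812), lambda* = (-6.5564)


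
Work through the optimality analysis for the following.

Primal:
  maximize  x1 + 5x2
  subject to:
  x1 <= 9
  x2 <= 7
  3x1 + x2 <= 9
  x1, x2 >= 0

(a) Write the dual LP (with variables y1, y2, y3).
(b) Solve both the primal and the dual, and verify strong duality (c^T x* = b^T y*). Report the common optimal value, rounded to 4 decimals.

The standard primal-dual pair for 'max c^T x s.t. A x <= b, x >= 0' is:
  Dual:  min b^T y  s.t.  A^T y >= c,  y >= 0.

So the dual LP is:
  minimize  9y1 + 7y2 + 9y3
  subject to:
    y1 + 3y3 >= 1
    y2 + y3 >= 5
    y1, y2, y3 >= 0

Solving the primal: x* = (0.6667, 7).
  primal value c^T x* = 35.6667.
Solving the dual: y* = (0, 4.6667, 0.3333).
  dual value b^T y* = 35.6667.
Strong duality: c^T x* = b^T y*. Confirmed.

35.6667


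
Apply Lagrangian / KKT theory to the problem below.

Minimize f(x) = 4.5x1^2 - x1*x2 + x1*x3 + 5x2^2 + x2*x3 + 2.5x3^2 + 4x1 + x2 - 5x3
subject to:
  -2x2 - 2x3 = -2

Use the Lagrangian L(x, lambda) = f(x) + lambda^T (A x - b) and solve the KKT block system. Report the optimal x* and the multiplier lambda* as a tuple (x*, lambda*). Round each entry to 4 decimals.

Form the Lagrangian:
  L(x, lambda) = (1/2) x^T Q x + c^T x + lambda^T (A x - b)
Stationarity (grad_x L = 0): Q x + c + A^T lambda = 0.
Primal feasibility: A x = b.

This gives the KKT block system:
  [ Q   A^T ] [ x     ]   [-c ]
  [ A    0  ] [ lambda ] = [ b ]

Solving the linear system:
  x*      = (-0.6106, -0.2478, 1.2478)
  lambda* = (0.1903)
  f(x*)   = -4.2743

x* = (-0.6106, -0.2478, 1.2478), lambda* = (0.1903)


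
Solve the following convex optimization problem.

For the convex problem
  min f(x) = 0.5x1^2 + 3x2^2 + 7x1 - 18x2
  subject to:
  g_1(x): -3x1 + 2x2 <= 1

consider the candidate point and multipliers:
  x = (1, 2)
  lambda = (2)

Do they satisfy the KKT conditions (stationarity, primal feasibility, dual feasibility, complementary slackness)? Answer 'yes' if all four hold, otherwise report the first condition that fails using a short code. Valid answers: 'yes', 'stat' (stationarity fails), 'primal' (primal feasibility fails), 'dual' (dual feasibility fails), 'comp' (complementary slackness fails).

Gradient of f: grad f(x) = Q x + c = (8, -6)
Constraint values g_i(x) = a_i^T x - b_i:
  g_1((1, 2)) = 0
Stationarity residual: grad f(x) + sum_i lambda_i a_i = (2, -2)
  -> stationarity FAILS
Primal feasibility (all g_i <= 0): OK
Dual feasibility (all lambda_i >= 0): OK
Complementary slackness (lambda_i * g_i(x) = 0 for all i): OK

Verdict: the first failing condition is stationarity -> stat.

stat


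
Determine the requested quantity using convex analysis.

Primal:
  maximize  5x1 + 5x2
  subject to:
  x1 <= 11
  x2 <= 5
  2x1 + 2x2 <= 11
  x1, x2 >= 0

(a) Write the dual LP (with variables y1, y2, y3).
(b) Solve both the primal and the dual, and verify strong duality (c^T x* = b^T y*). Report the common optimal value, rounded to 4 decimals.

The standard primal-dual pair for 'max c^T x s.t. A x <= b, x >= 0' is:
  Dual:  min b^T y  s.t.  A^T y >= c,  y >= 0.

So the dual LP is:
  minimize  11y1 + 5y2 + 11y3
  subject to:
    y1 + 2y3 >= 5
    y2 + 2y3 >= 5
    y1, y2, y3 >= 0

Solving the primal: x* = (5.5, 0).
  primal value c^T x* = 27.5.
Solving the dual: y* = (0, 0, 2.5).
  dual value b^T y* = 27.5.
Strong duality: c^T x* = b^T y*. Confirmed.

27.5


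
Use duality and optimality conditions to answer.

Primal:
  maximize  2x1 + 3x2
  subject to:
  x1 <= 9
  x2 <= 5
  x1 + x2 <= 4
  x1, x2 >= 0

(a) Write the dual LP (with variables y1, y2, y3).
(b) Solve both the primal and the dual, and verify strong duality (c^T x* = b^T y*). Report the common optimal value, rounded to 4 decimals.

The standard primal-dual pair for 'max c^T x s.t. A x <= b, x >= 0' is:
  Dual:  min b^T y  s.t.  A^T y >= c,  y >= 0.

So the dual LP is:
  minimize  9y1 + 5y2 + 4y3
  subject to:
    y1 + y3 >= 2
    y2 + y3 >= 3
    y1, y2, y3 >= 0

Solving the primal: x* = (0, 4).
  primal value c^T x* = 12.
Solving the dual: y* = (0, 0, 3).
  dual value b^T y* = 12.
Strong duality: c^T x* = b^T y*. Confirmed.

12


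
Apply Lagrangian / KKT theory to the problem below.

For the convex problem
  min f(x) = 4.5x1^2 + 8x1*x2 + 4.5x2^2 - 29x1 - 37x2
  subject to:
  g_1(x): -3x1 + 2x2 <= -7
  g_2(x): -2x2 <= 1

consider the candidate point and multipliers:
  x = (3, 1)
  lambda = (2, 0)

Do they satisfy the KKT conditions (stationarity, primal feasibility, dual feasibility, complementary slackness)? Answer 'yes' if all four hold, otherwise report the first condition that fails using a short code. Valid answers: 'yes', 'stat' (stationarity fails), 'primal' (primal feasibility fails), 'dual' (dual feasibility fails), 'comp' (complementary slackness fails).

Gradient of f: grad f(x) = Q x + c = (6, -4)
Constraint values g_i(x) = a_i^T x - b_i:
  g_1((3, 1)) = 0
  g_2((3, 1)) = -3
Stationarity residual: grad f(x) + sum_i lambda_i a_i = (0, 0)
  -> stationarity OK
Primal feasibility (all g_i <= 0): OK
Dual feasibility (all lambda_i >= 0): OK
Complementary slackness (lambda_i * g_i(x) = 0 for all i): OK

Verdict: yes, KKT holds.

yes


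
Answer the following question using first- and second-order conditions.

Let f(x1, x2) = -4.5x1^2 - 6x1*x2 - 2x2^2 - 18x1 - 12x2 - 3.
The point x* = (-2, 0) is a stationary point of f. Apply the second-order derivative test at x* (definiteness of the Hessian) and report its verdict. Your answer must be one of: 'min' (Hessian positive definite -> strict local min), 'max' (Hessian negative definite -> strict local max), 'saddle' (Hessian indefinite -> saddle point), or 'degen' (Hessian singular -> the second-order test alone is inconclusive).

Compute the Hessian H = grad^2 f:
  H = [[-9, -6], [-6, -4]]
Verify stationarity: grad f(x*) = H x* + g = (0, 0).
Eigenvalues of H: -13, 0.
H has a zero eigenvalue (singular; negative semidefinite but not definite), so H is neither positive definite, negative definite, nor indefinite. The second-order test alone is inconclusive -> degen.
(Indeed, f is constant along the null direction of H through x*, so x* is not a strict local extremum.)

degen


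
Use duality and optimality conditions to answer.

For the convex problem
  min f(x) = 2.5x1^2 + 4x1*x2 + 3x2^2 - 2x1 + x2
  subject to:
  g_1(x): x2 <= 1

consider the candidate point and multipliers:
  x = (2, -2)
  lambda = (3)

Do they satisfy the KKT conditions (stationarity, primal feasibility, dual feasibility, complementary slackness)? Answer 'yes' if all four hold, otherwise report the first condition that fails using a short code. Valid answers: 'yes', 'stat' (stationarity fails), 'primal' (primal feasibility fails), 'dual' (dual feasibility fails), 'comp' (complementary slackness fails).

Gradient of f: grad f(x) = Q x + c = (0, -3)
Constraint values g_i(x) = a_i^T x - b_i:
  g_1((2, -2)) = -3
Stationarity residual: grad f(x) + sum_i lambda_i a_i = (0, 0)
  -> stationarity OK
Primal feasibility (all g_i <= 0): OK
Dual feasibility (all lambda_i >= 0): OK
Complementary slackness (lambda_i * g_i(x) = 0 for all i): FAILS

Verdict: the first failing condition is complementary_slackness -> comp.

comp


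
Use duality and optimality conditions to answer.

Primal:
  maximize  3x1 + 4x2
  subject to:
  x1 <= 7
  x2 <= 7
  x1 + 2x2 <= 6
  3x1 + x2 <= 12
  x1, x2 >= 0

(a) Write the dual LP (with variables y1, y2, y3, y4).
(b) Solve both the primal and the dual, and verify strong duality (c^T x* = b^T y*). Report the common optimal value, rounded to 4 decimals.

The standard primal-dual pair for 'max c^T x s.t. A x <= b, x >= 0' is:
  Dual:  min b^T y  s.t.  A^T y >= c,  y >= 0.

So the dual LP is:
  minimize  7y1 + 7y2 + 6y3 + 12y4
  subject to:
    y1 + y3 + 3y4 >= 3
    y2 + 2y3 + y4 >= 4
    y1, y2, y3, y4 >= 0

Solving the primal: x* = (3.6, 1.2).
  primal value c^T x* = 15.6.
Solving the dual: y* = (0, 0, 1.8, 0.4).
  dual value b^T y* = 15.6.
Strong duality: c^T x* = b^T y*. Confirmed.

15.6


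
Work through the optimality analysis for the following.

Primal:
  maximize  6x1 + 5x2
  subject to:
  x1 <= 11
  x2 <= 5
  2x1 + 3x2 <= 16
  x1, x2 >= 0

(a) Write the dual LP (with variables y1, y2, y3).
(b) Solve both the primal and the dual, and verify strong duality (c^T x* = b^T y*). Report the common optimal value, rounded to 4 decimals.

The standard primal-dual pair for 'max c^T x s.t. A x <= b, x >= 0' is:
  Dual:  min b^T y  s.t.  A^T y >= c,  y >= 0.

So the dual LP is:
  minimize  11y1 + 5y2 + 16y3
  subject to:
    y1 + 2y3 >= 6
    y2 + 3y3 >= 5
    y1, y2, y3 >= 0

Solving the primal: x* = (8, 0).
  primal value c^T x* = 48.
Solving the dual: y* = (0, 0, 3).
  dual value b^T y* = 48.
Strong duality: c^T x* = b^T y*. Confirmed.

48


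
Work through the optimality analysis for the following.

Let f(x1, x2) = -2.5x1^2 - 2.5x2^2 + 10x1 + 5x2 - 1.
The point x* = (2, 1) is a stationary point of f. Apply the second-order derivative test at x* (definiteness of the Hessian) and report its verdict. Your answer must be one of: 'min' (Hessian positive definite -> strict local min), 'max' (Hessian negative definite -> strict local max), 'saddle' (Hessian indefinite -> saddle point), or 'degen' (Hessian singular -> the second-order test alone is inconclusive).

Compute the Hessian H = grad^2 f:
  H = [[-5, 0], [0, -5]]
Verify stationarity: grad f(x*) = H x* + g = (0, 0).
Eigenvalues of H: -5, -5.
Both eigenvalues < 0, so H is negative definite -> x* is a strict local max.

max


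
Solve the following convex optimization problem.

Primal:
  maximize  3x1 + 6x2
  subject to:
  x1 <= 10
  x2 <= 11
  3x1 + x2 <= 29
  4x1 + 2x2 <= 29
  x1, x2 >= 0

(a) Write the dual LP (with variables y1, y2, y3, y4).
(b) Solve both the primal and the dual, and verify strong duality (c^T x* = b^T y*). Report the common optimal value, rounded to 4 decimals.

The standard primal-dual pair for 'max c^T x s.t. A x <= b, x >= 0' is:
  Dual:  min b^T y  s.t.  A^T y >= c,  y >= 0.

So the dual LP is:
  minimize  10y1 + 11y2 + 29y3 + 29y4
  subject to:
    y1 + 3y3 + 4y4 >= 3
    y2 + y3 + 2y4 >= 6
    y1, y2, y3, y4 >= 0

Solving the primal: x* = (1.75, 11).
  primal value c^T x* = 71.25.
Solving the dual: y* = (0, 4.5, 0, 0.75).
  dual value b^T y* = 71.25.
Strong duality: c^T x* = b^T y*. Confirmed.

71.25


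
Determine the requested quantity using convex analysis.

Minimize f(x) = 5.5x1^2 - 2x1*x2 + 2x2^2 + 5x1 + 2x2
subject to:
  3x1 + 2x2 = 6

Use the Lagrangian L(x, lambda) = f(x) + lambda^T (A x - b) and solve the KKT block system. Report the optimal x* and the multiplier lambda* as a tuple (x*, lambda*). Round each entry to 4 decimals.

Form the Lagrangian:
  L(x, lambda) = (1/2) x^T Q x + c^T x + lambda^T (A x - b)
Stationarity (grad_x L = 0): Q x + c + A^T lambda = 0.
Primal feasibility: A x = b.

This gives the KKT block system:
  [ Q   A^T ] [ x     ]   [-c ]
  [ A    0  ] [ lambda ] = [ b ]

Solving the linear system:
  x*      = (0.8462, 1.7308)
  lambda* = (-3.6154)
  f(x*)   = 14.6923

x* = (0.8462, 1.7308), lambda* = (-3.6154)


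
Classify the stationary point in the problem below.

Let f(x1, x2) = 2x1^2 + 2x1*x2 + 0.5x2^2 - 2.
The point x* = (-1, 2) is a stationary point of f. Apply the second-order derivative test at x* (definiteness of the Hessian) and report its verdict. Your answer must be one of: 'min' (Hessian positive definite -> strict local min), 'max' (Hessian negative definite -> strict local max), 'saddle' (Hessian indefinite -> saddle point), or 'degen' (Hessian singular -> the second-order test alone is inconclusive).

Compute the Hessian H = grad^2 f:
  H = [[4, 2], [2, 1]]
Verify stationarity: grad f(x*) = H x* + g = (0, 0).
Eigenvalues of H: 0, 5.
H has a zero eigenvalue (singular; positive semidefinite but not definite), so H is neither positive definite, negative definite, nor indefinite. The second-order test alone is inconclusive -> degen.
(Indeed, f is constant along the null direction of H through x*, so x* is not a strict local extremum.)

degen


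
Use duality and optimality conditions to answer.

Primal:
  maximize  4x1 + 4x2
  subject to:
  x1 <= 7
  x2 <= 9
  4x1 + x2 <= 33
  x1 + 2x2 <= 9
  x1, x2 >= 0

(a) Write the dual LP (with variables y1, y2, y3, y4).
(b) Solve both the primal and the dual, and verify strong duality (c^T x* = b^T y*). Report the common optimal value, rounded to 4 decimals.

The standard primal-dual pair for 'max c^T x s.t. A x <= b, x >= 0' is:
  Dual:  min b^T y  s.t.  A^T y >= c,  y >= 0.

So the dual LP is:
  minimize  7y1 + 9y2 + 33y3 + 9y4
  subject to:
    y1 + 4y3 + y4 >= 4
    y2 + y3 + 2y4 >= 4
    y1, y2, y3, y4 >= 0

Solving the primal: x* = (7, 1).
  primal value c^T x* = 32.
Solving the dual: y* = (2, 0, 0, 2).
  dual value b^T y* = 32.
Strong duality: c^T x* = b^T y*. Confirmed.

32


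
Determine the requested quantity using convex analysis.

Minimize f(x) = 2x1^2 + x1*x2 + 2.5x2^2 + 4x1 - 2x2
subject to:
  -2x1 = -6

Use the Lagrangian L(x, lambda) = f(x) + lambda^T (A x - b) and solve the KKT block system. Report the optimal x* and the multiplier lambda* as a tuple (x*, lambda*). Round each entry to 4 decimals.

Form the Lagrangian:
  L(x, lambda) = (1/2) x^T Q x + c^T x + lambda^T (A x - b)
Stationarity (grad_x L = 0): Q x + c + A^T lambda = 0.
Primal feasibility: A x = b.

This gives the KKT block system:
  [ Q   A^T ] [ x     ]   [-c ]
  [ A    0  ] [ lambda ] = [ b ]

Solving the linear system:
  x*      = (3, -0.2)
  lambda* = (7.9)
  f(x*)   = 29.9

x* = (3, -0.2), lambda* = (7.9)


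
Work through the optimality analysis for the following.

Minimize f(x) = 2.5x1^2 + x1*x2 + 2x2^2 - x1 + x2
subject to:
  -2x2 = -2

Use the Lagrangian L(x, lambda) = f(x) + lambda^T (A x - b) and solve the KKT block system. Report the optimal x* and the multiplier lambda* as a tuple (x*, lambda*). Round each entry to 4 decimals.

Form the Lagrangian:
  L(x, lambda) = (1/2) x^T Q x + c^T x + lambda^T (A x - b)
Stationarity (grad_x L = 0): Q x + c + A^T lambda = 0.
Primal feasibility: A x = b.

This gives the KKT block system:
  [ Q   A^T ] [ x     ]   [-c ]
  [ A    0  ] [ lambda ] = [ b ]

Solving the linear system:
  x*      = (0, 1)
  lambda* = (2.5)
  f(x*)   = 3

x* = (0, 1), lambda* = (2.5)


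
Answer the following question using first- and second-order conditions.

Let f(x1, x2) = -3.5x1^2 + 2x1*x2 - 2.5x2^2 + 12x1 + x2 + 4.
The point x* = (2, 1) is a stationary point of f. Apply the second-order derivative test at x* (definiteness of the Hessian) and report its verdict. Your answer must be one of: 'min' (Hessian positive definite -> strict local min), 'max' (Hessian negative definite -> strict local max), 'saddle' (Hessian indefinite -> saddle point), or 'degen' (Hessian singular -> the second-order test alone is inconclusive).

Compute the Hessian H = grad^2 f:
  H = [[-7, 2], [2, -5]]
Verify stationarity: grad f(x*) = H x* + g = (0, 0).
Eigenvalues of H: -8.2361, -3.7639.
Both eigenvalues < 0, so H is negative definite -> x* is a strict local max.

max


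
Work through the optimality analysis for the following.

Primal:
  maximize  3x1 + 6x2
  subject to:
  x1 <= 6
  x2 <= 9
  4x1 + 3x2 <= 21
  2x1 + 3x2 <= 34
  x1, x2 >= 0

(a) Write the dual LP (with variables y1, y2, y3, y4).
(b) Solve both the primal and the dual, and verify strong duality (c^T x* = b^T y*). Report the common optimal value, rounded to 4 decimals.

The standard primal-dual pair for 'max c^T x s.t. A x <= b, x >= 0' is:
  Dual:  min b^T y  s.t.  A^T y >= c,  y >= 0.

So the dual LP is:
  minimize  6y1 + 9y2 + 21y3 + 34y4
  subject to:
    y1 + 4y3 + 2y4 >= 3
    y2 + 3y3 + 3y4 >= 6
    y1, y2, y3, y4 >= 0

Solving the primal: x* = (0, 7).
  primal value c^T x* = 42.
Solving the dual: y* = (0, 0, 2, 0).
  dual value b^T y* = 42.
Strong duality: c^T x* = b^T y*. Confirmed.

42


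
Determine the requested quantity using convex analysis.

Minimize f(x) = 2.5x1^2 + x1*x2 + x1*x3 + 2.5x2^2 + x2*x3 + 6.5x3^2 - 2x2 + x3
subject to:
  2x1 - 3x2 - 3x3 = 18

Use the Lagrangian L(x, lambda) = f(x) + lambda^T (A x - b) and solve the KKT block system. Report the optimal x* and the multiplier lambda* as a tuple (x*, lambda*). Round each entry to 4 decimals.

Form the Lagrangian:
  L(x, lambda) = (1/2) x^T Q x + c^T x + lambda^T (A x - b)
Stationarity (grad_x L = 0): Q x + c + A^T lambda = 0.
Primal feasibility: A x = b.

This gives the KKT block system:
  [ Q   A^T ] [ x     ]   [-c ]
  [ A    0  ] [ lambda ] = [ b ]

Solving the linear system:
  x*      = (2.8151, -2.905, -1.2183)
  lambda* = (-4.976)
  f(x*)   = 47.0801

x* = (2.8151, -2.905, -1.2183), lambda* = (-4.976)
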